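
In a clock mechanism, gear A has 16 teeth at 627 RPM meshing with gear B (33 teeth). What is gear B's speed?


Given: N1 = 16 teeth, w1 = 627 RPM, N2 = 33 teeth
Using N1*w1 = N2*w2
w2 = N1*w1 / N2
w2 = 16*627 / 33
w2 = 10032 / 33
w2 = 304 RPM

304 RPM


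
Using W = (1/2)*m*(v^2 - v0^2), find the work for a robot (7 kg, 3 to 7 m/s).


Given: m = 7 kg, v0 = 3 m/s, v = 7 m/s
Using W = (1/2)*m*(v^2 - v0^2)
v^2 = 7^2 = 49
v0^2 = 3^2 = 9
v^2 - v0^2 = 49 - 9 = 40
W = (1/2)*7*40 = 140 J

140 J


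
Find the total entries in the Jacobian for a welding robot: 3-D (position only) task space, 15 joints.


Given: task space dimension = 3, joints = 15
Jacobian is a 3 x 15 matrix
Total entries = rows * columns
Total = 3 * 15
Total = 45

45


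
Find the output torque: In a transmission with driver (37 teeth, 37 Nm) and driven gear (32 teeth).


Given: N1 = 37, N2 = 32, T1 = 37 Nm
Using T2/T1 = N2/N1
T2 = T1 * N2 / N1
T2 = 37 * 32 / 37
T2 = 1184 / 37
T2 = 32 Nm

32 Nm


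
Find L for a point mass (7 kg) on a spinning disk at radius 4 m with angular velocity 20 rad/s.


Given: m = 7 kg, r = 4 m, omega = 20 rad/s
For a point mass: I = m*r^2
I = 7*4^2 = 7*16 = 112
L = I*omega = 112*20
L = 2240 kg*m^2/s

2240 kg*m^2/s


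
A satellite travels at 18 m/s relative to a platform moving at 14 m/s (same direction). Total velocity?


Given: object velocity = 18 m/s, platform velocity = 14 m/s (same direction)
Using classical velocity addition: v_total = v_object + v_platform
v_total = 18 + 14
v_total = 32 m/s

32 m/s


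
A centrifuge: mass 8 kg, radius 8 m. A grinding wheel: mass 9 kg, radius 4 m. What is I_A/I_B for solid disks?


Given: M1=8 kg, R1=8 m, M2=9 kg, R2=4 m
For a disk: I = (1/2)*M*R^2, so I_A/I_B = (M1*R1^2)/(M2*R2^2)
M1*R1^2 = 8*64 = 512
M2*R2^2 = 9*16 = 144
I_A/I_B = 512/144 = 32/9

32/9


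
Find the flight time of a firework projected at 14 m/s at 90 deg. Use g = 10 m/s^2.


Given: v0 = 14 m/s, theta = 90 deg, g = 10 m/s^2
sin(90) = 1
Using T = 2*v0*sin(theta) / g
T = 2*14*1 / 10
T = 28 / 10
T = 14/5 s

14/5 s


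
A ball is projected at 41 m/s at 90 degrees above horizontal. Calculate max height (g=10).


Given: v0 = 41 m/s, theta = 90 deg, g = 10 m/s^2
sin^2(90) = 1
Using H = v0^2 * sin^2(theta) / (2*g)
H = 41^2 * 1 / (2*10)
H = 1681 * 1 / 20
H = 1681 / 20
H = 1681/20 m

1681/20 m


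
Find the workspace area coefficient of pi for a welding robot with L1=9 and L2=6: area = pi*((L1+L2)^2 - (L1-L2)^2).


Given: L1 = 9, L2 = 6
(L1+L2)^2 = (15)^2 = 225
(L1-L2)^2 = (3)^2 = 9
Difference = 225 - 9 = 216
This equals 4*L1*L2 = 4*9*6 = 216
Workspace area = 216*pi

216


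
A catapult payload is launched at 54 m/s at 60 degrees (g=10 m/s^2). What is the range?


Given: v0 = 54 m/s, theta = 60 deg, g = 10 m/s^2
sin(2*60) = sin(120) = sqrt(3)/2
Using R = v0^2 * sin(2*theta) / g
R = 54^2 * (sqrt(3)/2) / 10
R = 2916 * sqrt(3) / 20
R = 729/5*sqrt(3) m

729/5*sqrt(3) m


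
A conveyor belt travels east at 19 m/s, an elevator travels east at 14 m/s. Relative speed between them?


Given: v_A = 19 m/s east, v_B = 14 m/s east
Both move in the same direction; relative speed = |v_A - v_B|
|19 - 14| = |5|
= 5 m/s

5 m/s


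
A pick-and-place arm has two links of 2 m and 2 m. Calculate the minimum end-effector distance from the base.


Given: L1 = 2 m, L2 = 2 m
For a 2-link planar arm, min reach = |L1 - L2| (second link folded back)
Min reach = |2 - 2|
Min reach = 0 m

0 m


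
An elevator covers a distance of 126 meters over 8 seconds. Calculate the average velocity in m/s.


Given: distance d = 126 m, time t = 8 s
Using v = d / t
v = 126 / 8
v = 63/4 m/s

63/4 m/s


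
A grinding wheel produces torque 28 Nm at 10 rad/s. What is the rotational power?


Given: tau = 28 Nm, omega = 10 rad/s
Using P = tau * omega
P = 28 * 10
P = 280 W

280 W


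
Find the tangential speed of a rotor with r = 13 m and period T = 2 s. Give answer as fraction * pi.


Given: radius r = 13 m, period T = 2 s
Using v = 2*pi*r / T
v = 2*pi*13 / 2
v = 26*pi / 2
v = 13*pi m/s

13*pi m/s


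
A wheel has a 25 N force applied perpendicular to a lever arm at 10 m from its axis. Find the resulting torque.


Given: F = 25 N, r = 10 m, angle = 90 deg (perpendicular)
Using tau = F * r * sin(90)
sin(90) = 1
tau = 25 * 10 * 1
tau = 250 Nm

250 Nm


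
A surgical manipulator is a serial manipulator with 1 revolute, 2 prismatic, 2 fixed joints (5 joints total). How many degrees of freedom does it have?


Given: serial robot with 1 revolute, 2 prismatic, 2 fixed joints
DOF contribution per joint type: revolute=1, prismatic=1, spherical=3, fixed=0
DOF = 1*1 + 2*1 + 2*0
DOF = 3

3


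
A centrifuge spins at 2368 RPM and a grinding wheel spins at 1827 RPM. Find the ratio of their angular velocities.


Given: RPM_A = 2368, RPM_B = 1827
omega = 2*pi*RPM/60, so omega_A/omega_B = RPM_A / RPM_B
omega_A/omega_B = 2368 / 1827
omega_A/omega_B = 2368/1827

2368/1827


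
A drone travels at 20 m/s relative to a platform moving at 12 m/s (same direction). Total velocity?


Given: object velocity = 20 m/s, platform velocity = 12 m/s (same direction)
Using classical velocity addition: v_total = v_object + v_platform
v_total = 20 + 12
v_total = 32 m/s

32 m/s


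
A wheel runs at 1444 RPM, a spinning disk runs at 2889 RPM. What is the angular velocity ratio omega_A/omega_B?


Given: RPM_A = 1444, RPM_B = 2889
omega = 2*pi*RPM/60, so omega_A/omega_B = RPM_A / RPM_B
omega_A/omega_B = 1444 / 2889
omega_A/omega_B = 1444/2889

1444/2889


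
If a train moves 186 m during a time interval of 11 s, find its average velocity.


Given: distance d = 186 m, time t = 11 s
Using v = d / t
v = 186 / 11
v = 186/11 m/s

186/11 m/s


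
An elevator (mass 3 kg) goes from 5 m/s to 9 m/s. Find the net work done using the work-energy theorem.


Given: m = 3 kg, v0 = 5 m/s, v = 9 m/s
Using W = (1/2)*m*(v^2 - v0^2)
v^2 = 9^2 = 81
v0^2 = 5^2 = 25
v^2 - v0^2 = 81 - 25 = 56
W = (1/2)*3*56 = 84 J

84 J


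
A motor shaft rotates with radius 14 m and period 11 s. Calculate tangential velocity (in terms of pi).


Given: radius r = 14 m, period T = 11 s
Using v = 2*pi*r / T
v = 2*pi*14 / 11
v = 28*pi / 11
v = 28/11*pi m/s

28/11*pi m/s


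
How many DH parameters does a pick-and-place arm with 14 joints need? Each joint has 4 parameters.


Given: 14 joints, 4 DH parameters per joint (d, theta, a, alpha)
Total DH parameters = number_of_joints * 4
Total = 14 * 4
Total = 56

56


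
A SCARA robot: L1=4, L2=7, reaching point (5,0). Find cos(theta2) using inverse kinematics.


Given: L1 = 4, L2 = 7, target (x, y) = (5, 0)
Using cos(theta2) = (x^2 + y^2 - L1^2 - L2^2) / (2*L1*L2)
x^2 + y^2 = 5^2 + 0 = 25
L1^2 + L2^2 = 16 + 49 = 65
Numerator = 25 - 65 = -40
Denominator = 2*4*7 = 56
cos(theta2) = -40/56 = -5/7

-5/7


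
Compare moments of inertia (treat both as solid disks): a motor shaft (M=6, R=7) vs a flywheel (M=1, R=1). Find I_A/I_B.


Given: M1=6 kg, R1=7 m, M2=1 kg, R2=1 m
For a disk: I = (1/2)*M*R^2, so I_A/I_B = (M1*R1^2)/(M2*R2^2)
M1*R1^2 = 6*49 = 294
M2*R2^2 = 1*1 = 1
I_A/I_B = 294/1 = 294

294


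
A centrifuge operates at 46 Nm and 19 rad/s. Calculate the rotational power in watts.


Given: tau = 46 Nm, omega = 19 rad/s
Using P = tau * omega
P = 46 * 19
P = 874 W

874 W


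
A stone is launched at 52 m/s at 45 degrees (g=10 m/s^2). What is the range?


Given: v0 = 52 m/s, theta = 45 deg, g = 10 m/s^2
sin(2*45) = sin(90) = 1
Using R = v0^2 * sin(2*theta) / g
R = 52^2 * 1 / 10
R = 2704 / 10
R = 1352/5 m

1352/5 m


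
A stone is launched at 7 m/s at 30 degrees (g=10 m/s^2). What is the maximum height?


Given: v0 = 7 m/s, theta = 30 deg, g = 10 m/s^2
sin^2(30) = 1/4
Using H = v0^2 * sin^2(theta) / (2*g)
H = 7^2 * 1/4 / (2*10)
H = 49 * 1/4 / 20
H = 49/4 / 20
H = 49/80 m

49/80 m


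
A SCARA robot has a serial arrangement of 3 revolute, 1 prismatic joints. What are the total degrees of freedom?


Given: serial robot with 3 revolute, 1 prismatic joints
DOF contribution per joint type: revolute=1, prismatic=1, spherical=3, fixed=0
DOF = 3*1 + 1*1
DOF = 4

4


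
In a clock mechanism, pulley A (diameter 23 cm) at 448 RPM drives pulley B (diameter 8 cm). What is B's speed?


Given: D1 = 23 cm, w1 = 448 RPM, D2 = 8 cm
Using D1*w1 = D2*w2
w2 = D1*w1 / D2
w2 = 23*448 / 8
w2 = 10304 / 8
w2 = 1288 RPM

1288 RPM


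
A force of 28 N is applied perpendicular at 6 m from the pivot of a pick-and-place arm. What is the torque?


Given: F = 28 N, r = 6 m, angle = 90 deg (perpendicular)
Using tau = F * r * sin(90)
sin(90) = 1
tau = 28 * 6 * 1
tau = 168 Nm

168 Nm


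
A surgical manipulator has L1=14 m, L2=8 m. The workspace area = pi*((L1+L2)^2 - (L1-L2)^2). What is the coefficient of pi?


Given: L1 = 14, L2 = 8
(L1+L2)^2 = (22)^2 = 484
(L1-L2)^2 = (6)^2 = 36
Difference = 484 - 36 = 448
This equals 4*L1*L2 = 4*14*8 = 448
Workspace area = 448*pi

448


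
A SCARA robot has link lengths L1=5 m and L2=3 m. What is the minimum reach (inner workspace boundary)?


Given: L1 = 5 m, L2 = 3 m
For a 2-link planar arm, min reach = |L1 - L2| (second link folded back)
Min reach = |5 - 3|
Min reach = 2 m

2 m


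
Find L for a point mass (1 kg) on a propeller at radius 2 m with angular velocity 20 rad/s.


Given: m = 1 kg, r = 2 m, omega = 20 rad/s
For a point mass: I = m*r^2
I = 1*2^2 = 1*4 = 4
L = I*omega = 4*20
L = 80 kg*m^2/s

80 kg*m^2/s


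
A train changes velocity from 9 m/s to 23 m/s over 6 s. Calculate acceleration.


Given: initial velocity v0 = 9 m/s, final velocity v = 23 m/s, time t = 6 s
Using a = (v - v0) / t
a = (23 - 9) / 6
a = 14 / 6
a = 7/3 m/s^2

7/3 m/s^2


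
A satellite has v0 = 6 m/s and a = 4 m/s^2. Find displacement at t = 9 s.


Given: v0 = 6 m/s, a = 4 m/s^2, t = 9 s
Using s = v0*t + (1/2)*a*t^2
s = 6*9 + (1/2)*4*9^2
s = 54 + (1/2)*324
s = 54 + 162
s = 216

216 m


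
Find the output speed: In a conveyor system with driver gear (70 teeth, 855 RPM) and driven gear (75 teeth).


Given: N1 = 70 teeth, w1 = 855 RPM, N2 = 75 teeth
Using N1*w1 = N2*w2
w2 = N1*w1 / N2
w2 = 70*855 / 75
w2 = 59850 / 75
w2 = 798 RPM

798 RPM


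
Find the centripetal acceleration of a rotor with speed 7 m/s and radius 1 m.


Given: v = 7 m/s, r = 1 m
Using a_c = v^2 / r
a_c = 7^2 / 1
a_c = 49 / 1
a_c = 49 m/s^2

49 m/s^2


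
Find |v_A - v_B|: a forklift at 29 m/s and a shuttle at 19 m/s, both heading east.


Given: v_A = 29 m/s east, v_B = 19 m/s east
Both move in the same direction; relative speed = |v_A - v_B|
|29 - 19| = |10|
= 10 m/s

10 m/s


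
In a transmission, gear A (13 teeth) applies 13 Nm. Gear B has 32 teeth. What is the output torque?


Given: N1 = 13, N2 = 32, T1 = 13 Nm
Using T2/T1 = N2/N1
T2 = T1 * N2 / N1
T2 = 13 * 32 / 13
T2 = 416 / 13
T2 = 32 Nm

32 Nm


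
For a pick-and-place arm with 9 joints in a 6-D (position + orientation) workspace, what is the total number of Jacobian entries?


Given: task space dimension = 6, joints = 9
Jacobian is a 6 x 9 matrix
Total entries = rows * columns
Total = 6 * 9
Total = 54

54


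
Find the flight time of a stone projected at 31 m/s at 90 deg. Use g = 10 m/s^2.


Given: v0 = 31 m/s, theta = 90 deg, g = 10 m/s^2
sin(90) = 1
Using T = 2*v0*sin(theta) / g
T = 2*31*1 / 10
T = 62 / 10
T = 31/5 s

31/5 s


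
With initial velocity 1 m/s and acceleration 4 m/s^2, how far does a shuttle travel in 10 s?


Given: v0 = 1 m/s, a = 4 m/s^2, t = 10 s
Using s = v0*t + (1/2)*a*t^2
s = 1*10 + (1/2)*4*10^2
s = 10 + (1/2)*400
s = 10 + 200
s = 210

210 m


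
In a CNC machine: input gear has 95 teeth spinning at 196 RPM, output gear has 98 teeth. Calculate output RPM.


Given: N1 = 95 teeth, w1 = 196 RPM, N2 = 98 teeth
Using N1*w1 = N2*w2
w2 = N1*w1 / N2
w2 = 95*196 / 98
w2 = 18620 / 98
w2 = 190 RPM

190 RPM


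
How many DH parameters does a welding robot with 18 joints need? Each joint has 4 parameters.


Given: 18 joints, 4 DH parameters per joint (d, theta, a, alpha)
Total DH parameters = number_of_joints * 4
Total = 18 * 4
Total = 72

72


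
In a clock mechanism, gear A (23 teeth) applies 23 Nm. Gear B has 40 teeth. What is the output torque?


Given: N1 = 23, N2 = 40, T1 = 23 Nm
Using T2/T1 = N2/N1
T2 = T1 * N2 / N1
T2 = 23 * 40 / 23
T2 = 920 / 23
T2 = 40 Nm

40 Nm


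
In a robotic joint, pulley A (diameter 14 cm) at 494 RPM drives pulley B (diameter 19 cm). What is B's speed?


Given: D1 = 14 cm, w1 = 494 RPM, D2 = 19 cm
Using D1*w1 = D2*w2
w2 = D1*w1 / D2
w2 = 14*494 / 19
w2 = 6916 / 19
w2 = 364 RPM

364 RPM


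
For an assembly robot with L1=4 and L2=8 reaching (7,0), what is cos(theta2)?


Given: L1 = 4, L2 = 8, target (x, y) = (7, 0)
Using cos(theta2) = (x^2 + y^2 - L1^2 - L2^2) / (2*L1*L2)
x^2 + y^2 = 7^2 + 0 = 49
L1^2 + L2^2 = 16 + 64 = 80
Numerator = 49 - 80 = -31
Denominator = 2*4*8 = 64
cos(theta2) = -31/64 = -31/64

-31/64


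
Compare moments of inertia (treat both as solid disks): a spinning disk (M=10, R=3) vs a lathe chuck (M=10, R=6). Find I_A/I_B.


Given: M1=10 kg, R1=3 m, M2=10 kg, R2=6 m
For a disk: I = (1/2)*M*R^2, so I_A/I_B = (M1*R1^2)/(M2*R2^2)
M1*R1^2 = 10*9 = 90
M2*R2^2 = 10*36 = 360
I_A/I_B = 90/360 = 1/4

1/4


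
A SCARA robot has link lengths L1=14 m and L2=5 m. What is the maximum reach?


Given: L1 = 14 m, L2 = 5 m
For a 2-link planar arm, max reach = L1 + L2 (fully extended)
Max reach = 14 + 5
Max reach = 19 m

19 m


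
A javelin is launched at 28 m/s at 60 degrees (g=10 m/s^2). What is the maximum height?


Given: v0 = 28 m/s, theta = 60 deg, g = 10 m/s^2
sin^2(60) = 3/4
Using H = v0^2 * sin^2(theta) / (2*g)
H = 28^2 * 3/4 / (2*10)
H = 784 * 3/4 / 20
H = 588 / 20
H = 147/5 m

147/5 m


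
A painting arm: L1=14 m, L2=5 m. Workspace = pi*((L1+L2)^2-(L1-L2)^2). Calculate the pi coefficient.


Given: L1 = 14, L2 = 5
(L1+L2)^2 = (19)^2 = 361
(L1-L2)^2 = (9)^2 = 81
Difference = 361 - 81 = 280
This equals 4*L1*L2 = 4*14*5 = 280
Workspace area = 280*pi

280


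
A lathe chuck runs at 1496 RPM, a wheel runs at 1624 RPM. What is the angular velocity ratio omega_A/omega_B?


Given: RPM_A = 1496, RPM_B = 1624
omega = 2*pi*RPM/60, so omega_A/omega_B = RPM_A / RPM_B
omega_A/omega_B = 1496 / 1624
omega_A/omega_B = 187/203

187/203


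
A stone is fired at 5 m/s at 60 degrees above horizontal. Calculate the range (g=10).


Given: v0 = 5 m/s, theta = 60 deg, g = 10 m/s^2
sin(2*60) = sin(120) = sqrt(3)/2
Using R = v0^2 * sin(2*theta) / g
R = 5^2 * (sqrt(3)/2) / 10
R = 25 * sqrt(3) / 20
R = 5/4*sqrt(3) m

5/4*sqrt(3) m


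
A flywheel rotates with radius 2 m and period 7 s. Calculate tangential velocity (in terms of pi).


Given: radius r = 2 m, period T = 7 s
Using v = 2*pi*r / T
v = 2*pi*2 / 7
v = 4*pi / 7
v = 4/7*pi m/s

4/7*pi m/s


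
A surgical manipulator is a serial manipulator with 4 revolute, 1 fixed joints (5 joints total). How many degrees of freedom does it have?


Given: serial robot with 4 revolute, 1 fixed joints
DOF contribution per joint type: revolute=1, prismatic=1, spherical=3, fixed=0
DOF = 4*1 + 1*0
DOF = 4

4


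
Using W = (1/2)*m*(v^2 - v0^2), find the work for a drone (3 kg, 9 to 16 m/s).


Given: m = 3 kg, v0 = 9 m/s, v = 16 m/s
Using W = (1/2)*m*(v^2 - v0^2)
v^2 = 16^2 = 256
v0^2 = 9^2 = 81
v^2 - v0^2 = 256 - 81 = 175
W = (1/2)*3*175 = 525/2 J

525/2 J


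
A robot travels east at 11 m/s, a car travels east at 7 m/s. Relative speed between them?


Given: v_A = 11 m/s east, v_B = 7 m/s east
Both move in the same direction; relative speed = |v_A - v_B|
|11 - 7| = |4|
= 4 m/s

4 m/s


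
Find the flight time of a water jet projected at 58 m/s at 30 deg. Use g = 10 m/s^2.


Given: v0 = 58 m/s, theta = 30 deg, g = 10 m/s^2
sin(30) = 1/2
Using T = 2*v0*sin(theta) / g
T = 2*58*1/2 / 10
T = 58 / 10
T = 29/5 s

29/5 s


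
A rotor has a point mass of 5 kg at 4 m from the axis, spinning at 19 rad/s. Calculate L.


Given: m = 5 kg, r = 4 m, omega = 19 rad/s
For a point mass: I = m*r^2
I = 5*4^2 = 5*16 = 80
L = I*omega = 80*19
L = 1520 kg*m^2/s

1520 kg*m^2/s


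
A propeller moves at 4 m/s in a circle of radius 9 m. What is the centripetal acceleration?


Given: v = 4 m/s, r = 9 m
Using a_c = v^2 / r
a_c = 4^2 / 9
a_c = 16 / 9
a_c = 16/9 m/s^2

16/9 m/s^2


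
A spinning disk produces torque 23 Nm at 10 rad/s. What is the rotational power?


Given: tau = 23 Nm, omega = 10 rad/s
Using P = tau * omega
P = 23 * 10
P = 230 W

230 W


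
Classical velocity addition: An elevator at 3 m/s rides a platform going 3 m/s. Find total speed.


Given: object velocity = 3 m/s, platform velocity = 3 m/s (same direction)
Using classical velocity addition: v_total = v_object + v_platform
v_total = 3 + 3
v_total = 6 m/s

6 m/s


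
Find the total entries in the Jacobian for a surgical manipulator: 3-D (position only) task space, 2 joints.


Given: task space dimension = 3, joints = 2
Jacobian is a 3 x 2 matrix
Total entries = rows * columns
Total = 3 * 2
Total = 6

6


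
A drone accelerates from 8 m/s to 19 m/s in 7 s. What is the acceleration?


Given: initial velocity v0 = 8 m/s, final velocity v = 19 m/s, time t = 7 s
Using a = (v - v0) / t
a = (19 - 8) / 7
a = 11 / 7
a = 11/7 m/s^2

11/7 m/s^2


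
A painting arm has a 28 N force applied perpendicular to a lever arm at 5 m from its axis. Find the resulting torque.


Given: F = 28 N, r = 5 m, angle = 90 deg (perpendicular)
Using tau = F * r * sin(90)
sin(90) = 1
tau = 28 * 5 * 1
tau = 140 Nm

140 Nm


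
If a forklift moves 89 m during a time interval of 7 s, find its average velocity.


Given: distance d = 89 m, time t = 7 s
Using v = d / t
v = 89 / 7
v = 89/7 m/s

89/7 m/s


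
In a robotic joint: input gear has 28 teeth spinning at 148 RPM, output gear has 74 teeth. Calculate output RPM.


Given: N1 = 28 teeth, w1 = 148 RPM, N2 = 74 teeth
Using N1*w1 = N2*w2
w2 = N1*w1 / N2
w2 = 28*148 / 74
w2 = 4144 / 74
w2 = 56 RPM

56 RPM


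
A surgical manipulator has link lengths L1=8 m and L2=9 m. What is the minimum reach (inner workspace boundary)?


Given: L1 = 8 m, L2 = 9 m
For a 2-link planar arm, min reach = |L1 - L2| (second link folded back)
Min reach = |8 - 9|
Min reach = 1 m

1 m


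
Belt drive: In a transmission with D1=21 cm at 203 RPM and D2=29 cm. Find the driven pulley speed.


Given: D1 = 21 cm, w1 = 203 RPM, D2 = 29 cm
Using D1*w1 = D2*w2
w2 = D1*w1 / D2
w2 = 21*203 / 29
w2 = 4263 / 29
w2 = 147 RPM

147 RPM


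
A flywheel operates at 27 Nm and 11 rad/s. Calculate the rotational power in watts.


Given: tau = 27 Nm, omega = 11 rad/s
Using P = tau * omega
P = 27 * 11
P = 297 W

297 W


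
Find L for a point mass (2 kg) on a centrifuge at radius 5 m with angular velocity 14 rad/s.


Given: m = 2 kg, r = 5 m, omega = 14 rad/s
For a point mass: I = m*r^2
I = 2*5^2 = 2*25 = 50
L = I*omega = 50*14
L = 700 kg*m^2/s

700 kg*m^2/s


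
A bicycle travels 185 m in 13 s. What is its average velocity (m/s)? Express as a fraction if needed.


Given: distance d = 185 m, time t = 13 s
Using v = d / t
v = 185 / 13
v = 185/13 m/s

185/13 m/s


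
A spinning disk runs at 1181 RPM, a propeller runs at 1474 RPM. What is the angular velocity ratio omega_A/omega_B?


Given: RPM_A = 1181, RPM_B = 1474
omega = 2*pi*RPM/60, so omega_A/omega_B = RPM_A / RPM_B
omega_A/omega_B = 1181 / 1474
omega_A/omega_B = 1181/1474

1181/1474


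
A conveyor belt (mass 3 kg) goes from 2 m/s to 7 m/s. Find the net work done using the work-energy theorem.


Given: m = 3 kg, v0 = 2 m/s, v = 7 m/s
Using W = (1/2)*m*(v^2 - v0^2)
v^2 = 7^2 = 49
v0^2 = 2^2 = 4
v^2 - v0^2 = 49 - 4 = 45
W = (1/2)*3*45 = 135/2 J

135/2 J


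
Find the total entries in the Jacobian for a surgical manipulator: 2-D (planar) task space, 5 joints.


Given: task space dimension = 2, joints = 5
Jacobian is a 2 x 5 matrix
Total entries = rows * columns
Total = 2 * 5
Total = 10

10


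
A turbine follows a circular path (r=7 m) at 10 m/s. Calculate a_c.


Given: v = 10 m/s, r = 7 m
Using a_c = v^2 / r
a_c = 10^2 / 7
a_c = 100 / 7
a_c = 100/7 m/s^2

100/7 m/s^2


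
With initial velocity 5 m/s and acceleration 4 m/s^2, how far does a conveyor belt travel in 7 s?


Given: v0 = 5 m/s, a = 4 m/s^2, t = 7 s
Using s = v0*t + (1/2)*a*t^2
s = 5*7 + (1/2)*4*7^2
s = 35 + (1/2)*196
s = 35 + 98
s = 133

133 m


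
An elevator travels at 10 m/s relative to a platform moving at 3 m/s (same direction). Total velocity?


Given: object velocity = 10 m/s, platform velocity = 3 m/s (same direction)
Using classical velocity addition: v_total = v_object + v_platform
v_total = 10 + 3
v_total = 13 m/s

13 m/s


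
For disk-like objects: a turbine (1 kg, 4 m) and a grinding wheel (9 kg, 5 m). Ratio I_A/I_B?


Given: M1=1 kg, R1=4 m, M2=9 kg, R2=5 m
For a disk: I = (1/2)*M*R^2, so I_A/I_B = (M1*R1^2)/(M2*R2^2)
M1*R1^2 = 1*16 = 16
M2*R2^2 = 9*25 = 225
I_A/I_B = 16/225 = 16/225

16/225


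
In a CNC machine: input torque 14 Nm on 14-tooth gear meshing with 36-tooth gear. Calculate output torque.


Given: N1 = 14, N2 = 36, T1 = 14 Nm
Using T2/T1 = N2/N1
T2 = T1 * N2 / N1
T2 = 14 * 36 / 14
T2 = 504 / 14
T2 = 36 Nm

36 Nm


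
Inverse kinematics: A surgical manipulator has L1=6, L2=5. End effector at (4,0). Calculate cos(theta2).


Given: L1 = 6, L2 = 5, target (x, y) = (4, 0)
Using cos(theta2) = (x^2 + y^2 - L1^2 - L2^2) / (2*L1*L2)
x^2 + y^2 = 4^2 + 0 = 16
L1^2 + L2^2 = 36 + 25 = 61
Numerator = 16 - 61 = -45
Denominator = 2*6*5 = 60
cos(theta2) = -45/60 = -3/4

-3/4


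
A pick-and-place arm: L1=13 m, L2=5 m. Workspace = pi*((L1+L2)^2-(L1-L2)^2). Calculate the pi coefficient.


Given: L1 = 13, L2 = 5
(L1+L2)^2 = (18)^2 = 324
(L1-L2)^2 = (8)^2 = 64
Difference = 324 - 64 = 260
This equals 4*L1*L2 = 4*13*5 = 260
Workspace area = 260*pi

260


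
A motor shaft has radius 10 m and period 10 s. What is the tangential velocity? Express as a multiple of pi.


Given: radius r = 10 m, period T = 10 s
Using v = 2*pi*r / T
v = 2*pi*10 / 10
v = 20*pi / 10
v = 2*pi m/s

2*pi m/s


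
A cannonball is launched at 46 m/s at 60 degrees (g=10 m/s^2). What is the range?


Given: v0 = 46 m/s, theta = 60 deg, g = 10 m/s^2
sin(2*60) = sin(120) = sqrt(3)/2
Using R = v0^2 * sin(2*theta) / g
R = 46^2 * (sqrt(3)/2) / 10
R = 2116 * sqrt(3) / 20
R = 529/5*sqrt(3) m

529/5*sqrt(3) m


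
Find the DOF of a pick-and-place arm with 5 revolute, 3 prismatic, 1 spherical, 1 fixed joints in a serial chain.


Given: serial robot with 5 revolute, 3 prismatic, 1 spherical, 1 fixed joints
DOF contribution per joint type: revolute=1, prismatic=1, spherical=3, fixed=0
DOF = 5*1 + 3*1 + 1*3 + 1*0
DOF = 11

11


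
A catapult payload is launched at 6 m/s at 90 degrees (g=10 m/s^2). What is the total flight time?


Given: v0 = 6 m/s, theta = 90 deg, g = 10 m/s^2
sin(90) = 1
Using T = 2*v0*sin(theta) / g
T = 2*6*1 / 10
T = 12 / 10
T = 6/5 s

6/5 s


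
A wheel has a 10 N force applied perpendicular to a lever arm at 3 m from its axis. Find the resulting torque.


Given: F = 10 N, r = 3 m, angle = 90 deg (perpendicular)
Using tau = F * r * sin(90)
sin(90) = 1
tau = 10 * 3 * 1
tau = 30 Nm

30 Nm


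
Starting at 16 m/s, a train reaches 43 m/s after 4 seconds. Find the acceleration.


Given: initial velocity v0 = 16 m/s, final velocity v = 43 m/s, time t = 4 s
Using a = (v - v0) / t
a = (43 - 16) / 4
a = 27 / 4
a = 27/4 m/s^2

27/4 m/s^2


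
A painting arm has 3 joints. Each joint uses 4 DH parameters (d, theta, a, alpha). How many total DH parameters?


Given: 3 joints, 4 DH parameters per joint (d, theta, a, alpha)
Total DH parameters = number_of_joints * 4
Total = 3 * 4
Total = 12

12


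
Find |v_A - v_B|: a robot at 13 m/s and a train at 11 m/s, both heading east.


Given: v_A = 13 m/s east, v_B = 11 m/s east
Both move in the same direction; relative speed = |v_A - v_B|
|13 - 11| = |2|
= 2 m/s

2 m/s


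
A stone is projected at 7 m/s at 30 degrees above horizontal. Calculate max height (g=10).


Given: v0 = 7 m/s, theta = 30 deg, g = 10 m/s^2
sin^2(30) = 1/4
Using H = v0^2 * sin^2(theta) / (2*g)
H = 7^2 * 1/4 / (2*10)
H = 49 * 1/4 / 20
H = 49/4 / 20
H = 49/80 m

49/80 m


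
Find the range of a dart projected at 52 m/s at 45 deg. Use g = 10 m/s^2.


Given: v0 = 52 m/s, theta = 45 deg, g = 10 m/s^2
sin(2*45) = sin(90) = 1
Using R = v0^2 * sin(2*theta) / g
R = 52^2 * 1 / 10
R = 2704 / 10
R = 1352/5 m

1352/5 m


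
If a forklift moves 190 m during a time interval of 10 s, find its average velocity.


Given: distance d = 190 m, time t = 10 s
Using v = d / t
v = 190 / 10
v = 19 m/s

19 m/s


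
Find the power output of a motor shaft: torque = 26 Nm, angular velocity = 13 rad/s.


Given: tau = 26 Nm, omega = 13 rad/s
Using P = tau * omega
P = 26 * 13
P = 338 W

338 W


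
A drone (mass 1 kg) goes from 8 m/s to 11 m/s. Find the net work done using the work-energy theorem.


Given: m = 1 kg, v0 = 8 m/s, v = 11 m/s
Using W = (1/2)*m*(v^2 - v0^2)
v^2 = 11^2 = 121
v0^2 = 8^2 = 64
v^2 - v0^2 = 121 - 64 = 57
W = (1/2)*1*57 = 57/2 J

57/2 J


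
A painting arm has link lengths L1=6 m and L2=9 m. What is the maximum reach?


Given: L1 = 6 m, L2 = 9 m
For a 2-link planar arm, max reach = L1 + L2 (fully extended)
Max reach = 6 + 9
Max reach = 15 m

15 m


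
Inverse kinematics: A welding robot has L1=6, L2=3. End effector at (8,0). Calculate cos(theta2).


Given: L1 = 6, L2 = 3, target (x, y) = (8, 0)
Using cos(theta2) = (x^2 + y^2 - L1^2 - L2^2) / (2*L1*L2)
x^2 + y^2 = 8^2 + 0 = 64
L1^2 + L2^2 = 36 + 9 = 45
Numerator = 64 - 45 = 19
Denominator = 2*6*3 = 36
cos(theta2) = 19/36 = 19/36

19/36


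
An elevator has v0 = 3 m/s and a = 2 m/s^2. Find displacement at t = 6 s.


Given: v0 = 3 m/s, a = 2 m/s^2, t = 6 s
Using s = v0*t + (1/2)*a*t^2
s = 3*6 + (1/2)*2*6^2
s = 18 + (1/2)*72
s = 18 + 36
s = 54

54 m


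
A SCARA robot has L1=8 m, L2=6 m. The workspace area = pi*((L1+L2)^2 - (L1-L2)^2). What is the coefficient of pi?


Given: L1 = 8, L2 = 6
(L1+L2)^2 = (14)^2 = 196
(L1-L2)^2 = (2)^2 = 4
Difference = 196 - 4 = 192
This equals 4*L1*L2 = 4*8*6 = 192
Workspace area = 192*pi

192


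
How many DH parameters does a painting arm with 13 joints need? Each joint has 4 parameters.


Given: 13 joints, 4 DH parameters per joint (d, theta, a, alpha)
Total DH parameters = number_of_joints * 4
Total = 13 * 4
Total = 52

52


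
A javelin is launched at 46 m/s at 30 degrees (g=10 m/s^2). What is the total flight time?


Given: v0 = 46 m/s, theta = 30 deg, g = 10 m/s^2
sin(30) = 1/2
Using T = 2*v0*sin(theta) / g
T = 2*46*1/2 / 10
T = 46 / 10
T = 23/5 s

23/5 s


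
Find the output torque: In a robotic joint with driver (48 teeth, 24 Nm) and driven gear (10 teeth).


Given: N1 = 48, N2 = 10, T1 = 24 Nm
Using T2/T1 = N2/N1
T2 = T1 * N2 / N1
T2 = 24 * 10 / 48
T2 = 240 / 48
T2 = 5 Nm

5 Nm


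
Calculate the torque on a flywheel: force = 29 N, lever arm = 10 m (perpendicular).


Given: F = 29 N, r = 10 m, angle = 90 deg (perpendicular)
Using tau = F * r * sin(90)
sin(90) = 1
tau = 29 * 10 * 1
tau = 290 Nm

290 Nm


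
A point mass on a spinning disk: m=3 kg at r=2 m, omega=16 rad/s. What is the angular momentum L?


Given: m = 3 kg, r = 2 m, omega = 16 rad/s
For a point mass: I = m*r^2
I = 3*2^2 = 3*4 = 12
L = I*omega = 12*16
L = 192 kg*m^2/s

192 kg*m^2/s


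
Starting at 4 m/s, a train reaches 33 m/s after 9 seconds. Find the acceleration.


Given: initial velocity v0 = 4 m/s, final velocity v = 33 m/s, time t = 9 s
Using a = (v - v0) / t
a = (33 - 4) / 9
a = 29 / 9
a = 29/9 m/s^2

29/9 m/s^2


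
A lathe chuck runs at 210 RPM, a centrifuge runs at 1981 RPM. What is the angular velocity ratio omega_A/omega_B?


Given: RPM_A = 210, RPM_B = 1981
omega = 2*pi*RPM/60, so omega_A/omega_B = RPM_A / RPM_B
omega_A/omega_B = 210 / 1981
omega_A/omega_B = 30/283

30/283


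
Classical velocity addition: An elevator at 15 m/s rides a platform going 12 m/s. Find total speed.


Given: object velocity = 15 m/s, platform velocity = 12 m/s (same direction)
Using classical velocity addition: v_total = v_object + v_platform
v_total = 15 + 12
v_total = 27 m/s

27 m/s


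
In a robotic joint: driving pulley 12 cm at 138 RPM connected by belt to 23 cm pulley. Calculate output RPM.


Given: D1 = 12 cm, w1 = 138 RPM, D2 = 23 cm
Using D1*w1 = D2*w2
w2 = D1*w1 / D2
w2 = 12*138 / 23
w2 = 1656 / 23
w2 = 72 RPM

72 RPM


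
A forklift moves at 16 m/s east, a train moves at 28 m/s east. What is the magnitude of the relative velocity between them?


Given: v_A = 16 m/s east, v_B = 28 m/s east
Both move in the same direction; relative speed = |v_A - v_B|
|16 - 28| = |-12|
= 12 m/s

12 m/s


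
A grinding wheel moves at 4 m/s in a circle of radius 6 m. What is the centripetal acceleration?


Given: v = 4 m/s, r = 6 m
Using a_c = v^2 / r
a_c = 4^2 / 6
a_c = 16 / 6
a_c = 8/3 m/s^2

8/3 m/s^2


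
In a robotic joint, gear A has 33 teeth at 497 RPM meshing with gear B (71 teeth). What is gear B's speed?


Given: N1 = 33 teeth, w1 = 497 RPM, N2 = 71 teeth
Using N1*w1 = N2*w2
w2 = N1*w1 / N2
w2 = 33*497 / 71
w2 = 16401 / 71
w2 = 231 RPM

231 RPM


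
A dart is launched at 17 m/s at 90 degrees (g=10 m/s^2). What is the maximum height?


Given: v0 = 17 m/s, theta = 90 deg, g = 10 m/s^2
sin^2(90) = 1
Using H = v0^2 * sin^2(theta) / (2*g)
H = 17^2 * 1 / (2*10)
H = 289 * 1 / 20
H = 289 / 20
H = 289/20 m

289/20 m


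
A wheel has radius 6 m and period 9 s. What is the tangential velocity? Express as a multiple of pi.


Given: radius r = 6 m, period T = 9 s
Using v = 2*pi*r / T
v = 2*pi*6 / 9
v = 12*pi / 9
v = 4/3*pi m/s

4/3*pi m/s


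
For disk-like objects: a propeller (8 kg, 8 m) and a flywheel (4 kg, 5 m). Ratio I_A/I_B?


Given: M1=8 kg, R1=8 m, M2=4 kg, R2=5 m
For a disk: I = (1/2)*M*R^2, so I_A/I_B = (M1*R1^2)/(M2*R2^2)
M1*R1^2 = 8*64 = 512
M2*R2^2 = 4*25 = 100
I_A/I_B = 512/100 = 128/25

128/25


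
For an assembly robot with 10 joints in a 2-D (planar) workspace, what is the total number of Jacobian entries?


Given: task space dimension = 2, joints = 10
Jacobian is a 2 x 10 matrix
Total entries = rows * columns
Total = 2 * 10
Total = 20

20


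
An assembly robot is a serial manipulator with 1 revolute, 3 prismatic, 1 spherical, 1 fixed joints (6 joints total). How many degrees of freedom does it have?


Given: serial robot with 1 revolute, 3 prismatic, 1 spherical, 1 fixed joints
DOF contribution per joint type: revolute=1, prismatic=1, spherical=3, fixed=0
DOF = 1*1 + 3*1 + 1*3 + 1*0
DOF = 7

7


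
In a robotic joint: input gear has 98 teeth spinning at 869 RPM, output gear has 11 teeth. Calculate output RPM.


Given: N1 = 98 teeth, w1 = 869 RPM, N2 = 11 teeth
Using N1*w1 = N2*w2
w2 = N1*w1 / N2
w2 = 98*869 / 11
w2 = 85162 / 11
w2 = 7742 RPM

7742 RPM


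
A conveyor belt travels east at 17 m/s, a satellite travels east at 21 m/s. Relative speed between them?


Given: v_A = 17 m/s east, v_B = 21 m/s east
Both move in the same direction; relative speed = |v_A - v_B|
|17 - 21| = |-4|
= 4 m/s

4 m/s


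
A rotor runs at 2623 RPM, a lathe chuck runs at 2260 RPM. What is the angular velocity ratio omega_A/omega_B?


Given: RPM_A = 2623, RPM_B = 2260
omega = 2*pi*RPM/60, so omega_A/omega_B = RPM_A / RPM_B
omega_A/omega_B = 2623 / 2260
omega_A/omega_B = 2623/2260

2623/2260


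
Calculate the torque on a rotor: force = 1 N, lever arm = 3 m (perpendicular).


Given: F = 1 N, r = 3 m, angle = 90 deg (perpendicular)
Using tau = F * r * sin(90)
sin(90) = 1
tau = 1 * 3 * 1
tau = 3 Nm

3 Nm


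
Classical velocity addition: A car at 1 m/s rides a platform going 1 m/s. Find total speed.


Given: object velocity = 1 m/s, platform velocity = 1 m/s (same direction)
Using classical velocity addition: v_total = v_object + v_platform
v_total = 1 + 1
v_total = 2 m/s

2 m/s


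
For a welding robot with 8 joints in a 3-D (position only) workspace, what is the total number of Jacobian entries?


Given: task space dimension = 3, joints = 8
Jacobian is a 3 x 8 matrix
Total entries = rows * columns
Total = 3 * 8
Total = 24

24


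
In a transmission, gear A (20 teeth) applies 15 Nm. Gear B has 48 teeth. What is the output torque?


Given: N1 = 20, N2 = 48, T1 = 15 Nm
Using T2/T1 = N2/N1
T2 = T1 * N2 / N1
T2 = 15 * 48 / 20
T2 = 720 / 20
T2 = 36 Nm

36 Nm


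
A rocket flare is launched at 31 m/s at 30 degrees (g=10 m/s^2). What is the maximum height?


Given: v0 = 31 m/s, theta = 30 deg, g = 10 m/s^2
sin^2(30) = 1/4
Using H = v0^2 * sin^2(theta) / (2*g)
H = 31^2 * 1/4 / (2*10)
H = 961 * 1/4 / 20
H = 961/4 / 20
H = 961/80 m

961/80 m


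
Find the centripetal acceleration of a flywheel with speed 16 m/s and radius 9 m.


Given: v = 16 m/s, r = 9 m
Using a_c = v^2 / r
a_c = 16^2 / 9
a_c = 256 / 9
a_c = 256/9 m/s^2

256/9 m/s^2


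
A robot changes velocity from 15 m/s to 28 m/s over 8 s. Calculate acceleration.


Given: initial velocity v0 = 15 m/s, final velocity v = 28 m/s, time t = 8 s
Using a = (v - v0) / t
a = (28 - 15) / 8
a = 13 / 8
a = 13/8 m/s^2

13/8 m/s^2


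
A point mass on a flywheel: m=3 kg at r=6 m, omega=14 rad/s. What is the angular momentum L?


Given: m = 3 kg, r = 6 m, omega = 14 rad/s
For a point mass: I = m*r^2
I = 3*6^2 = 3*36 = 108
L = I*omega = 108*14
L = 1512 kg*m^2/s

1512 kg*m^2/s


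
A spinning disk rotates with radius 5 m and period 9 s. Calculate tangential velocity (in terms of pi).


Given: radius r = 5 m, period T = 9 s
Using v = 2*pi*r / T
v = 2*pi*5 / 9
v = 10*pi / 9
v = 10/9*pi m/s

10/9*pi m/s


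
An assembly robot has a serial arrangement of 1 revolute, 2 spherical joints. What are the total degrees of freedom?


Given: serial robot with 1 revolute, 2 spherical joints
DOF contribution per joint type: revolute=1, prismatic=1, spherical=3, fixed=0
DOF = 1*1 + 2*3
DOF = 7

7


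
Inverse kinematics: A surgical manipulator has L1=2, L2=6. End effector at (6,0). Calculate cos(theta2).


Given: L1 = 2, L2 = 6, target (x, y) = (6, 0)
Using cos(theta2) = (x^2 + y^2 - L1^2 - L2^2) / (2*L1*L2)
x^2 + y^2 = 6^2 + 0 = 36
L1^2 + L2^2 = 4 + 36 = 40
Numerator = 36 - 40 = -4
Denominator = 2*2*6 = 24
cos(theta2) = -4/24 = -1/6

-1/6


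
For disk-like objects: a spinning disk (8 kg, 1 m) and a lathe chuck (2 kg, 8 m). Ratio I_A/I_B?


Given: M1=8 kg, R1=1 m, M2=2 kg, R2=8 m
For a disk: I = (1/2)*M*R^2, so I_A/I_B = (M1*R1^2)/(M2*R2^2)
M1*R1^2 = 8*1 = 8
M2*R2^2 = 2*64 = 128
I_A/I_B = 8/128 = 1/16

1/16


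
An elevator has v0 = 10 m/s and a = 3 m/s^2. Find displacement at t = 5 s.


Given: v0 = 10 m/s, a = 3 m/s^2, t = 5 s
Using s = v0*t + (1/2)*a*t^2
s = 10*5 + (1/2)*3*5^2
s = 50 + (1/2)*75
s = 50 + 75/2
s = 175/2

175/2 m


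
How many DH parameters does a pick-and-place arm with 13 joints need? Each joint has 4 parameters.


Given: 13 joints, 4 DH parameters per joint (d, theta, a, alpha)
Total DH parameters = number_of_joints * 4
Total = 13 * 4
Total = 52

52


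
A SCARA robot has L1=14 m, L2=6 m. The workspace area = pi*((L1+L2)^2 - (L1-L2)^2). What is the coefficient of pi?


Given: L1 = 14, L2 = 6
(L1+L2)^2 = (20)^2 = 400
(L1-L2)^2 = (8)^2 = 64
Difference = 400 - 64 = 336
This equals 4*L1*L2 = 4*14*6 = 336
Workspace area = 336*pi

336


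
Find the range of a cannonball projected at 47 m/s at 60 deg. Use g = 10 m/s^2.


Given: v0 = 47 m/s, theta = 60 deg, g = 10 m/s^2
sin(2*60) = sin(120) = sqrt(3)/2
Using R = v0^2 * sin(2*theta) / g
R = 47^2 * (sqrt(3)/2) / 10
R = 2209 * sqrt(3) / 20
R = 2209/20*sqrt(3) m

2209/20*sqrt(3) m


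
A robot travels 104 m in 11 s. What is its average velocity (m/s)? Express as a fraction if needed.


Given: distance d = 104 m, time t = 11 s
Using v = d / t
v = 104 / 11
v = 104/11 m/s

104/11 m/s


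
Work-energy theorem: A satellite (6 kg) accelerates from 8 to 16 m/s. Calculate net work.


Given: m = 6 kg, v0 = 8 m/s, v = 16 m/s
Using W = (1/2)*m*(v^2 - v0^2)
v^2 = 16^2 = 256
v0^2 = 8^2 = 64
v^2 - v0^2 = 256 - 64 = 192
W = (1/2)*6*192 = 576 J

576 J


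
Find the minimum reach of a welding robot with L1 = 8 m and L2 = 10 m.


Given: L1 = 8 m, L2 = 10 m
For a 2-link planar arm, min reach = |L1 - L2| (second link folded back)
Min reach = |8 - 10|
Min reach = 2 m

2 m


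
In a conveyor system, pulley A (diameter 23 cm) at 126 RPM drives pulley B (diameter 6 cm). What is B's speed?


Given: D1 = 23 cm, w1 = 126 RPM, D2 = 6 cm
Using D1*w1 = D2*w2
w2 = D1*w1 / D2
w2 = 23*126 / 6
w2 = 2898 / 6
w2 = 483 RPM

483 RPM


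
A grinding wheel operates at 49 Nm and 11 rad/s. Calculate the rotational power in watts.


Given: tau = 49 Nm, omega = 11 rad/s
Using P = tau * omega
P = 49 * 11
P = 539 W

539 W


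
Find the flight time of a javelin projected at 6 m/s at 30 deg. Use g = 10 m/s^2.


Given: v0 = 6 m/s, theta = 30 deg, g = 10 m/s^2
sin(30) = 1/2
Using T = 2*v0*sin(theta) / g
T = 2*6*1/2 / 10
T = 6 / 10
T = 3/5 s

3/5 s


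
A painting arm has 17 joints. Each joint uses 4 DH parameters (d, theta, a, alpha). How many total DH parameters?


Given: 17 joints, 4 DH parameters per joint (d, theta, a, alpha)
Total DH parameters = number_of_joints * 4
Total = 17 * 4
Total = 68

68


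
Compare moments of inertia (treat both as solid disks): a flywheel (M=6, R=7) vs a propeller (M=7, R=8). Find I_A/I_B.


Given: M1=6 kg, R1=7 m, M2=7 kg, R2=8 m
For a disk: I = (1/2)*M*R^2, so I_A/I_B = (M1*R1^2)/(M2*R2^2)
M1*R1^2 = 6*49 = 294
M2*R2^2 = 7*64 = 448
I_A/I_B = 294/448 = 21/32

21/32


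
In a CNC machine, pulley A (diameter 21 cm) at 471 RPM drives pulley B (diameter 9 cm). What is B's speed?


Given: D1 = 21 cm, w1 = 471 RPM, D2 = 9 cm
Using D1*w1 = D2*w2
w2 = D1*w1 / D2
w2 = 21*471 / 9
w2 = 9891 / 9
w2 = 1099 RPM

1099 RPM


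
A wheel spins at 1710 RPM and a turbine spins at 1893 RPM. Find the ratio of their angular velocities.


Given: RPM_A = 1710, RPM_B = 1893
omega = 2*pi*RPM/60, so omega_A/omega_B = RPM_A / RPM_B
omega_A/omega_B = 1710 / 1893
omega_A/omega_B = 570/631

570/631


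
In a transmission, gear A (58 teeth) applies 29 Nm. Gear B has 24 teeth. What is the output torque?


Given: N1 = 58, N2 = 24, T1 = 29 Nm
Using T2/T1 = N2/N1
T2 = T1 * N2 / N1
T2 = 29 * 24 / 58
T2 = 696 / 58
T2 = 12 Nm

12 Nm


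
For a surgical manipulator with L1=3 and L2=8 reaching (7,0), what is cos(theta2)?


Given: L1 = 3, L2 = 8, target (x, y) = (7, 0)
Using cos(theta2) = (x^2 + y^2 - L1^2 - L2^2) / (2*L1*L2)
x^2 + y^2 = 7^2 + 0 = 49
L1^2 + L2^2 = 9 + 64 = 73
Numerator = 49 - 73 = -24
Denominator = 2*3*8 = 48
cos(theta2) = -24/48 = -1/2

-1/2


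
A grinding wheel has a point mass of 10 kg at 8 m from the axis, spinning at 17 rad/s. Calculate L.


Given: m = 10 kg, r = 8 m, omega = 17 rad/s
For a point mass: I = m*r^2
I = 10*8^2 = 10*64 = 640
L = I*omega = 640*17
L = 10880 kg*m^2/s

10880 kg*m^2/s


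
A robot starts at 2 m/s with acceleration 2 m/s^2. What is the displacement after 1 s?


Given: v0 = 2 m/s, a = 2 m/s^2, t = 1 s
Using s = v0*t + (1/2)*a*t^2
s = 2*1 + (1/2)*2*1^2
s = 2 + (1/2)*2
s = 2 + 1
s = 3

3 m


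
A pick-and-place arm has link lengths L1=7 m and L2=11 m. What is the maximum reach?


Given: L1 = 7 m, L2 = 11 m
For a 2-link planar arm, max reach = L1 + L2 (fully extended)
Max reach = 7 + 11
Max reach = 18 m

18 m


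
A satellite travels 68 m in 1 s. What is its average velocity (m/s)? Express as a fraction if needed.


Given: distance d = 68 m, time t = 1 s
Using v = d / t
v = 68 / 1
v = 68 m/s

68 m/s


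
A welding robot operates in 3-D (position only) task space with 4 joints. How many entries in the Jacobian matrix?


Given: task space dimension = 3, joints = 4
Jacobian is a 3 x 4 matrix
Total entries = rows * columns
Total = 3 * 4
Total = 12

12
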